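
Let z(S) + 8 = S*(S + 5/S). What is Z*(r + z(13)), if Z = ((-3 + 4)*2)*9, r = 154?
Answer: 5760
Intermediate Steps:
Z = 18 (Z = (1*2)*9 = 2*9 = 18)
z(S) = -8 + S*(S + 5/S)
Z*(r + z(13)) = 18*(154 + (-3 + 13²)) = 18*(154 + (-3 + 169)) = 18*(154 + 166) = 18*320 = 5760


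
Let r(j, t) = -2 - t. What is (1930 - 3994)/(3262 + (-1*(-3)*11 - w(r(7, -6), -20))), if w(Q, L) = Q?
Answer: -688/1097 ≈ -0.62716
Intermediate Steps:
(1930 - 3994)/(3262 + (-1*(-3)*11 - w(r(7, -6), -20))) = (1930 - 3994)/(3262 + (-1*(-3)*11 - (-2 - 1*(-6)))) = -2064/(3262 + (3*11 - (-2 + 6))) = -2064/(3262 + (33 - 1*4)) = -2064/(3262 + (33 - 4)) = -2064/(3262 + 29) = -2064/3291 = -2064*1/3291 = -688/1097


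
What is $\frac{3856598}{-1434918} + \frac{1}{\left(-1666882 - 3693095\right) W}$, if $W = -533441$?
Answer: $- \frac{1837817741529114928}{683793788732924121} \approx -2.6877$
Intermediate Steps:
$\frac{3856598}{-1434918} + \frac{1}{\left(-1666882 - 3693095\right) W} = \frac{3856598}{-1434918} + \frac{1}{\left(-1666882 - 3693095\right) \left(-533441\right)} = 3856598 \left(- \frac{1}{1434918}\right) + \frac{1}{-5359977} \left(- \frac{1}{533441}\right) = - \frac{1928299}{717459} - - \frac{1}{2859231490857} = - \frac{1928299}{717459} + \frac{1}{2859231490857} = - \frac{1837817741529114928}{683793788732924121}$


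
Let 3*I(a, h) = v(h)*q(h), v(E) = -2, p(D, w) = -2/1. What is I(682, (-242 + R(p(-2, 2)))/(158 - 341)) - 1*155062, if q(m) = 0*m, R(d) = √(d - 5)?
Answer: -155062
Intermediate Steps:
p(D, w) = -2 (p(D, w) = -2*1 = -2)
R(d) = √(-5 + d)
q(m) = 0
I(a, h) = 0 (I(a, h) = (-2*0)/3 = (⅓)*0 = 0)
I(682, (-242 + R(p(-2, 2)))/(158 - 341)) - 1*155062 = 0 - 1*155062 = 0 - 155062 = -155062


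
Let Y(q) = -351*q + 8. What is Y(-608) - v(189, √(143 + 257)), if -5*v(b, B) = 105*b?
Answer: 217385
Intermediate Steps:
Y(q) = 8 - 351*q
v(b, B) = -21*b
Y(-608) - v(189, √(143 + 257)) = (8 - 351*(-608)) - (-21)*189 = (8 + 213408) - 1*(-3969) = 213416 + 3969 = 217385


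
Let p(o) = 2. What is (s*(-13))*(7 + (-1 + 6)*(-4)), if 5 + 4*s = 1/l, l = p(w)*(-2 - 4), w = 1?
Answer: -10309/48 ≈ -214.77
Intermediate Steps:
l = -12 (l = 2*(-2 - 4) = 2*(-6) = -12)
s = -61/48 (s = -5/4 + (¼)/(-12) = -5/4 + (¼)*(-1/12) = -5/4 - 1/48 = -61/48 ≈ -1.2708)
(s*(-13))*(7 + (-1 + 6)*(-4)) = (-61/48*(-13))*(7 + (-1 + 6)*(-4)) = 793*(7 + 5*(-4))/48 = 793*(7 - 20)/48 = (793/48)*(-13) = -10309/48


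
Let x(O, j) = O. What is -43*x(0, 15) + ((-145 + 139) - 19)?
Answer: -25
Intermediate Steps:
-43*x(0, 15) + ((-145 + 139) - 19) = -43*0 + ((-145 + 139) - 19) = 0 + (-6 - 19) = 0 - 25 = -25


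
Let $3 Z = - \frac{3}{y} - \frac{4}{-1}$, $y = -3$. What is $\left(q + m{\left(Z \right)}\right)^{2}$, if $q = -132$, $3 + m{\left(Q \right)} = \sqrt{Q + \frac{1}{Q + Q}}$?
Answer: $\frac{\left(4050 - \sqrt{1770}\right)^{2}}{900} \approx 17848.0$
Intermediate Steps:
$Z = \frac{5}{3}$ ($Z = \frac{- \frac{3}{-3} - \frac{4}{-1}}{3} = \frac{\left(-3\right) \left(- \frac{1}{3}\right) - -4}{3} = \frac{1 + 4}{3} = \frac{1}{3} \cdot 5 = \frac{5}{3} \approx 1.6667$)
$m{\left(Q \right)} = -3 + \sqrt{Q + \frac{1}{2 Q}}$ ($m{\left(Q \right)} = -3 + \sqrt{Q + \frac{1}{Q + Q}} = -3 + \sqrt{Q + \frac{1}{2 Q}}$)
$\left(q + m{\left(Z \right)}\right)^{2} = \left(-132 - \left(3 - \frac{\sqrt{\frac{2}{\frac{5}{3}} + 4 \cdot \frac{5}{3}}}{2}\right)\right)^{2} = \left(-132 - \left(3 - \frac{\sqrt{2 \cdot \frac{3}{5} + \frac{20}{3}}}{2}\right)\right)^{2} = \left(-132 - \left(3 - \frac{\sqrt{\frac{6}{5} + \frac{20}{3}}}{2}\right)\right)^{2} = \left(-132 - \left(3 - \frac{\sqrt{\frac{118}{15}}}{2}\right)\right)^{2} = \left(-132 - \left(3 - \frac{\frac{1}{15} \sqrt{1770}}{2}\right)\right)^{2} = \left(-132 - \left(3 - \frac{\sqrt{1770}}{30}\right)\right)^{2} = \left(-135 + \frac{\sqrt{1770}}{30}\right)^{2}$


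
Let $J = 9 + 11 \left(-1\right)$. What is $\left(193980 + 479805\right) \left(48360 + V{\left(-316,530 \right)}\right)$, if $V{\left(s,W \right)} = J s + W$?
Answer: $33367180770$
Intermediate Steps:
$J = -2$ ($J = 9 - 11 = -2$)
$V{\left(s,W \right)} = W - 2 s$ ($V{\left(s,W \right)} = - 2 s + W = W - 2 s$)
$\left(193980 + 479805\right) \left(48360 + V{\left(-316,530 \right)}\right) = \left(193980 + 479805\right) \left(48360 + \left(530 - -632\right)\right) = 673785 \left(48360 + \left(530 + 632\right)\right) = 673785 \left(48360 + 1162\right) = 673785 \cdot 49522 = 33367180770$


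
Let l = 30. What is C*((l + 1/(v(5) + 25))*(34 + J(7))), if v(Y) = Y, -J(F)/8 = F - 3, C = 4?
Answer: 3604/15 ≈ 240.27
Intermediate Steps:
J(F) = 24 - 8*F (J(F) = -8*(F - 3) = -8*(-3 + F) = 24 - 8*F)
C*((l + 1/(v(5) + 25))*(34 + J(7))) = 4*((30 + 1/(5 + 25))*(34 + (24 - 8*7))) = 4*((30 + 1/30)*(34 + (24 - 56))) = 4*((30 + 1/30)*(34 - 32)) = 4*((901/30)*2) = 4*(901/15) = 3604/15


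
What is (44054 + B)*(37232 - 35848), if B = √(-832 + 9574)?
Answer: 60970736 + 1384*√8742 ≈ 6.1100e+7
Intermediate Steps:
B = √8742 ≈ 93.499
(44054 + B)*(37232 - 35848) = (44054 + √8742)*(37232 - 35848) = (44054 + √8742)*1384 = 60970736 + 1384*√8742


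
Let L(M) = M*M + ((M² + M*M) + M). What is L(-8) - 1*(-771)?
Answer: 955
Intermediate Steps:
L(M) = M + 3*M² (L(M) = M² + ((M² + M²) + M) = M² + (2*M² + M) = M² + (M + 2*M²) = M + 3*M²)
L(-8) - 1*(-771) = -8*(1 + 3*(-8)) - 1*(-771) = -8*(1 - 24) + 771 = -8*(-23) + 771 = 184 + 771 = 955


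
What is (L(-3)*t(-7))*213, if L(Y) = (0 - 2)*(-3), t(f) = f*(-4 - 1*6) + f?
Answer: 80514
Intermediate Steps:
t(f) = -9*f (t(f) = f*(-4 - 6) + f = f*(-10) + f = -10*f + f = -9*f)
L(Y) = 6 (L(Y) = -2*(-3) = 6)
(L(-3)*t(-7))*213 = (6*(-9*(-7)))*213 = (6*63)*213 = 378*213 = 80514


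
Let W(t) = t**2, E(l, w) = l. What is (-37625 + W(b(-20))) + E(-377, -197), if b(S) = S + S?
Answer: -36402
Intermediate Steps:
b(S) = 2*S
(-37625 + W(b(-20))) + E(-377, -197) = (-37625 + (2*(-20))**2) - 377 = (-37625 + (-40)**2) - 377 = (-37625 + 1600) - 377 = -36025 - 377 = -36402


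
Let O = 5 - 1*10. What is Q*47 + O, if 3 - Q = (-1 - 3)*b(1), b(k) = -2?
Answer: -240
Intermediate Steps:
Q = -5 (Q = 3 - (-1 - 3)*(-2) = 3 - (-4)*(-2) = 3 - 1*8 = 3 - 8 = -5)
O = -5 (O = 5 - 10 = -5)
Q*47 + O = -5*47 - 5 = -235 - 5 = -240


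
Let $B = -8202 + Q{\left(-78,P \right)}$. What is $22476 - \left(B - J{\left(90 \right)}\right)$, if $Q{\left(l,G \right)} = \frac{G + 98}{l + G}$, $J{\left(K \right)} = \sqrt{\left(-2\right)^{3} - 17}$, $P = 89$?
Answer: $30661 + 5 i \approx 30661.0 + 5.0 i$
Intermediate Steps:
$J{\left(K \right)} = 5 i$ ($J{\left(K \right)} = \sqrt{-8 - 17} = \sqrt{-25} = 5 i$)
$Q{\left(l,G \right)} = \frac{98 + G}{G + l}$
$B = -8185$ ($B = -8202 + \frac{98 + 89}{89 - 78} = -8202 + \frac{1}{11} \cdot 187 = -8202 + 17 = -8185$)
$22476 - \left(B - J{\left(90 \right)}\right) = 22476 - \left(-8185 - 5 i\right) = 22476 + \left(8185 + 5 i\right) = 30661 + 5 i$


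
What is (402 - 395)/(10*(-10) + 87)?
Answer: -7/13 ≈ -0.53846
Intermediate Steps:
(402 - 395)/(10*(-10) + 87) = 7/(-100 + 87) = 7/(-13) = 7*(-1/13) = -7/13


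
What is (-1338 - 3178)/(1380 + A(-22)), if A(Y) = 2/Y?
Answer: -49676/15179 ≈ -3.2727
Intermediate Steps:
(-1338 - 3178)/(1380 + A(-22)) = (-1338 - 3178)/(1380 + 2/(-22)) = -4516/(1380 + 2*(-1/22)) = -4516/(1380 - 1/11) = -4516/15179/11 = -4516*11/15179 = -49676/15179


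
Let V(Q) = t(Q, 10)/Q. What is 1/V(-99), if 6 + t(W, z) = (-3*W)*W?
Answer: 33/9803 ≈ 0.0033663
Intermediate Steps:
t(W, z) = -6 - 3*W**2 (t(W, z) = -6 + (-3*W)*W = -6 - 3*W**2)
V(Q) = (-6 - 3*Q**2)/Q
1/V(-99) = 1/(-6/(-99) - 3*(-99)) = 1/(-6*(-1/99) + 297) = 1/(2/33 + 297) = 1/(9803/33) = 33/9803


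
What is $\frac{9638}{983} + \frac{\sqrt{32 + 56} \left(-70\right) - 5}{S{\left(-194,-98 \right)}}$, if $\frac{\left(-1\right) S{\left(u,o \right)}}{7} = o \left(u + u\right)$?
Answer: $\frac{2565332099}{261643144} + \frac{5 \sqrt{22}}{9506} \approx 9.8072$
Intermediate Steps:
$S{\left(u,o \right)} = - 14 o u$ ($S{\left(u,o \right)} = - 7 o \left(u + u\right) = - 7 o 2 u = - 7 \cdot 2 o u = - 14 o u$)
$\frac{9638}{983} + \frac{\sqrt{32 + 56} \left(-70\right) - 5}{S{\left(-194,-98 \right)}} = \frac{9638}{983} + \frac{\sqrt{32 + 56} \left(-70\right) - 5}{\left(-14\right) \left(-98\right) \left(-194\right)} = 9638 \cdot \frac{1}{983} + \frac{\sqrt{88} \left(-70\right) - 5}{-266168} = \frac{9638}{983} + \left(2 \sqrt{22} \left(-70\right) - 5\right) \left(- \frac{1}{266168}\right) = \frac{9638}{983} + \left(- 140 \sqrt{22} - 5\right) \left(- \frac{1}{266168}\right) = \frac{9638}{983} + \left(-5 - 140 \sqrt{22}\right) \left(- \frac{1}{266168}\right) = \frac{9638}{983} + \left(\frac{5}{266168} + \frac{5 \sqrt{22}}{9506}\right) = \frac{2565332099}{261643144} + \frac{5 \sqrt{22}}{9506}$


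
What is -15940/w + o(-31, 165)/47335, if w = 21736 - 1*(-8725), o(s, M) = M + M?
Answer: -148893554/288374287 ≈ -0.51632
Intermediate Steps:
o(s, M) = 2*M
w = 30461 (w = 21736 + 8725 = 30461)
-15940/w + o(-31, 165)/47335 = -15940/30461 + (2*165)/47335 = -15940*1/30461 + 330*(1/47335) = -15940/30461 + 66/9467 = -148893554/288374287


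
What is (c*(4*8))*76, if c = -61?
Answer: -148352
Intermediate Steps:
(c*(4*8))*76 = -244*8*76 = -61*32*76 = -1952*76 = -148352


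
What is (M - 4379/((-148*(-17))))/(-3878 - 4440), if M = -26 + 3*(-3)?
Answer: 92439/20928088 ≈ 0.0044170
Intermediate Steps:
M = -35 (M = -26 - 9 = -35)
(M - 4379/((-148*(-17))))/(-3878 - 4440) = (-35 - 4379/((-148*(-17))))/(-3878 - 4440) = (-35 - 4379/2516)/(-8318) = (-35 - 4379*1/2516)*(-1/8318) = (-35 - 4379/2516)*(-1/8318) = -92439/2516*(-1/8318) = 92439/20928088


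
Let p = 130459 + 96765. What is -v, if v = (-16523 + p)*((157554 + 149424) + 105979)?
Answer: -87010452857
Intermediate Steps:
p = 227224
v = 87010452857 (v = (-16523 + 227224)*((157554 + 149424) + 105979) = 210701*(306978 + 105979) = 210701*412957 = 87010452857)
-v = -1*87010452857 = -87010452857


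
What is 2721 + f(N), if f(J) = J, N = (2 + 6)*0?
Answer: 2721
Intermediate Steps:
N = 0 (N = 8*0 = 0)
2721 + f(N) = 2721 + 0 = 2721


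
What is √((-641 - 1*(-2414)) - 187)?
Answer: √1586 ≈ 39.825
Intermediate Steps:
√((-641 - 1*(-2414)) - 187) = √((-641 + 2414) - 187) = √(1773 - 187) = √1586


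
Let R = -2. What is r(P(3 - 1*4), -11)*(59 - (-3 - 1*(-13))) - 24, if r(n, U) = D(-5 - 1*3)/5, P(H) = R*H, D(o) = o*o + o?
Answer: 2624/5 ≈ 524.80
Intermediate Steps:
D(o) = o + o**2 (D(o) = o**2 + o = o + o**2)
P(H) = -2*H
r(n, U) = 56/5 (r(n, U) = ((-5 - 1*3)*(1 + (-5 - 1*3)))/5 = ((-5 - 3)*(1 + (-5 - 3)))*(1/5) = -8*(1 - 8)*(1/5) = -8*(-7)*(1/5) = 56*(1/5) = 56/5)
r(P(3 - 1*4), -11)*(59 - (-3 - 1*(-13))) - 24 = 56*(59 - (-3 - 1*(-13)))/5 - 24 = 56*(59 - (-3 + 13))/5 - 24 = 56*(59 - 1*10)/5 - 24 = 56*(59 - 10)/5 - 24 = (56/5)*49 - 24 = 2744/5 - 24 = 2624/5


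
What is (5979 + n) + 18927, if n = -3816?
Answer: 21090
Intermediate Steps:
(5979 + n) + 18927 = (5979 - 3816) + 18927 = 2163 + 18927 = 21090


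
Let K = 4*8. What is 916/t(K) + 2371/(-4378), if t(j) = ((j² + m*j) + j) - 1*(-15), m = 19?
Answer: 29339/7350662 ≈ 0.0039913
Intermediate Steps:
K = 32
t(j) = 15 + j² + 20*j (t(j) = ((j² + 19*j) + j) - 1*(-15) = (j² + 20*j) + 15 = 15 + j² + 20*j)
916/t(K) + 2371/(-4378) = 916/(15 + 32² + 20*32) + 2371/(-4378) = 916/(15 + 1024 + 640) + 2371*(-1/4378) = 916/1679 - 2371/4378 = 29339/7350662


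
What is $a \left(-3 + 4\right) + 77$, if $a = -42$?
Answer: $35$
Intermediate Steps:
$a \left(-3 + 4\right) + 77 = - 42 \left(-3 + 4\right) + 77 = \left(-42\right) 1 + 77 = -42 + 77 = 35$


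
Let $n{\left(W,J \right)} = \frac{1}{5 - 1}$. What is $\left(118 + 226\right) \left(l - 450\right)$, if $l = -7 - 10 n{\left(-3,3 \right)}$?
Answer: $-158068$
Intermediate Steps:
$n{\left(W,J \right)} = \frac{1}{4}$
$l = - \frac{19}{2}$ ($l = -7 - \frac{5}{2} = - \frac{19}{2} \approx -9.5$)
$\left(118 + 226\right) \left(l - 450\right) = \left(118 + 226\right) \left(- \frac{19}{2} - 450\right) = 344 \left(- \frac{919}{2}\right) = -158068$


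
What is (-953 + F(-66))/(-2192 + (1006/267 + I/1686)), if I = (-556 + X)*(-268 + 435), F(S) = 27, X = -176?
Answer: 34737501/84808178 ≈ 0.40960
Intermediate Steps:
I = -122244 (I = (-556 - 176)*(-268 + 435) = -732*167 = -122244)
(-953 + F(-66))/(-2192 + (1006/267 + I/1686)) = (-953 + 27)/(-2192 + (1006/267 - 122244/1686)) = -926/(-2192 + (1006*(1/267) - 122244*1/1686)) = -926/(-2192 + (1006/267 - 20374/281)) = -926/(-2192 - 5157172/75027) = -926/(-169616356/75027) = -926*(-75027/169616356) = 34737501/84808178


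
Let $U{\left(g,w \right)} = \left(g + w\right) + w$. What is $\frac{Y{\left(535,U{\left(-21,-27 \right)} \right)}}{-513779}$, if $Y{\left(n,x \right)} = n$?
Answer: $- \frac{535}{513779} \approx -0.0010413$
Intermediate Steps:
$U{\left(g,w \right)} = g + 2 w$
$\frac{Y{\left(535,U{\left(-21,-27 \right)} \right)}}{-513779} = \frac{535}{-513779} = 535 \left(- \frac{1}{513779}\right) = - \frac{535}{513779}$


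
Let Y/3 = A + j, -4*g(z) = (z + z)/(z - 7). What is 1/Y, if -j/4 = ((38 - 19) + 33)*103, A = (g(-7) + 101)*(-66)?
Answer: -2/168441 ≈ -1.1874e-5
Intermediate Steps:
g(z) = -z/(2*(-7 + z)) (g(z) = -(z + z)/(4*(z - 7)) = -2*z/(4*(-7 + z)) = -z/(2*(-7 + z)))
A = -13299/2 (A = (-1*(-7)/(-14 + 2*(-7)) + 101)*(-66) = (-1*(-7)/(-14 - 14) + 101)*(-66) = (-1*(-7)/(-28) + 101)*(-66) = (-1*(-7)*(-1/28) + 101)*(-66) = (-1/4 + 101)*(-66) = (403/4)*(-66) = -13299/2 ≈ -6649.5)
j = -21424 (j = -4*((38 - 19) + 33)*103 = -4*(19 + 33)*103 = -208*103 = -4*5356 = -21424)
Y = -168441/2 (Y = 3*(-13299/2 - 21424) = 3*(-56147/2) = -168441/2 ≈ -84221.)
1/Y = 1/(-168441/2) = -2/168441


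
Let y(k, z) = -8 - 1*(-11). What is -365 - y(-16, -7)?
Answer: -368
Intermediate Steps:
y(k, z) = 3 (y(k, z) = -8 + 11 = 3)
-365 - y(-16, -7) = -365 - 1*3 = -365 - 3 = -368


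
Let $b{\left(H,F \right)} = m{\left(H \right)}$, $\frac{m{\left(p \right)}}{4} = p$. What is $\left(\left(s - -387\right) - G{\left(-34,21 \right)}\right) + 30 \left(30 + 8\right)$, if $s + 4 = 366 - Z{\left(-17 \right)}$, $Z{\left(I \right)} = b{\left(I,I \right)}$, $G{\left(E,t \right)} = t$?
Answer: $1936$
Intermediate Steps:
$m{\left(p \right)} = 4 p$
$b{\left(H,F \right)} = 4 H$
$Z{\left(I \right)} = 4 I$
$s = 430$ ($s = -4 + \left(366 - 4 \left(-17\right)\right) = -4 + \left(366 - -68\right) = -4 + \left(366 + 68\right) = -4 + 434 = 430$)
$\left(\left(s - -387\right) - G{\left(-34,21 \right)}\right) + 30 \left(30 + 8\right) = \left(\left(430 - -387\right) - 21\right) + 30 \left(30 + 8\right) = \left(\left(430 + 387\right) - 21\right) + 30 \cdot 38 = \left(817 - 21\right) + 1140 = 796 + 1140 = 1936$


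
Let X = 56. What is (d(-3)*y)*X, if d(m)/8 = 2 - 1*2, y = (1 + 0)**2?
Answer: 0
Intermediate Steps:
y = 1 (y = 1**2 = 1)
d(m) = 0 (d(m) = 8*(2 - 1*2) = 8*(2 - 2) = 8*0 = 0)
(d(-3)*y)*X = (0*1)*56 = 0*56 = 0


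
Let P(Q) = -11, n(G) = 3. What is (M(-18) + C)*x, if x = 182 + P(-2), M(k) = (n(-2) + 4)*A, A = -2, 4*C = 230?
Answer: 14877/2 ≈ 7438.5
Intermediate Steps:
C = 115/2 (C = (¼)*230 = 115/2 ≈ 57.500)
M(k) = -14 (M(k) = (3 + 4)*(-2) = 7*(-2) = -14)
x = 171 (x = 182 - 11 = 171)
(M(-18) + C)*x = (-14 + 115/2)*171 = (87/2)*171 = 14877/2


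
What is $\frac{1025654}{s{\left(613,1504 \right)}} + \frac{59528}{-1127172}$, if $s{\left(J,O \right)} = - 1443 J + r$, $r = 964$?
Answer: $- \frac{302171778412}{248990885835} \approx -1.2136$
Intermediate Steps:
$s{\left(J,O \right)} = 964 - 1443 J$ ($s{\left(J,O \right)} = - 1443 J + 964 = 964 - 1443 J$)
$\frac{1025654}{s{\left(613,1504 \right)}} + \frac{59528}{-1127172} = \frac{1025654}{964 - 884559} + \frac{59528}{-1127172} = \frac{1025654}{964 - 884559} + 59528 \left(- \frac{1}{1127172}\right) = \frac{1025654}{-883595} - \frac{14882}{281793} = 1025654 \left(- \frac{1}{883595}\right) - \frac{14882}{281793} = - \frac{1025654}{883595} - \frac{14882}{281793} = - \frac{302171778412}{248990885835}$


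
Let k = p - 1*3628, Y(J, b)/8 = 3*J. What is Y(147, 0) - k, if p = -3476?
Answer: 10632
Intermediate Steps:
Y(J, b) = 24*J (Y(J, b) = 8*(3*J) = 24*J)
k = -7104 (k = -3476 - 1*3628 = -3476 - 3628 = -7104)
Y(147, 0) - k = 24*147 - 1*(-7104) = 3528 + 7104 = 10632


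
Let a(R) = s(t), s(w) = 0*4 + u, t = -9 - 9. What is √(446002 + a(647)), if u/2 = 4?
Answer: √446010 ≈ 667.84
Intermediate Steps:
u = 8 (u = 2*4 = 8)
t = -18
s(w) = 8 (s(w) = 0*4 + 8 = 0 + 8 = 8)
a(R) = 8
√(446002 + a(647)) = √(446002 + 8) = √446010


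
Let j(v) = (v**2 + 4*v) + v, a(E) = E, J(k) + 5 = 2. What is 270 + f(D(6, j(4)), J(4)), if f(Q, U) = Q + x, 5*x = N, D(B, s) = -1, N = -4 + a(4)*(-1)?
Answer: 1337/5 ≈ 267.40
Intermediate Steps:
J(k) = -3 (J(k) = -5 + 2 = -3)
j(v) = v**2 + 5*v
N = -8 (N = -4 + 4*(-1) = -4 - 4 = -8)
x = -8/5 (x = (1/5)*(-8) = -8/5 ≈ -1.6000)
f(Q, U) = -8/5 + Q (f(Q, U) = Q - 8/5 = -8/5 + Q)
270 + f(D(6, j(4)), J(4)) = 270 + (-8/5 - 1) = 270 - 13/5 = 1337/5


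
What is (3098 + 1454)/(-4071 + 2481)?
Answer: -2276/795 ≈ -2.8629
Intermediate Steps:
(3098 + 1454)/(-4071 + 2481) = 4552/(-1590) = 4552*(-1/1590) = -2276/795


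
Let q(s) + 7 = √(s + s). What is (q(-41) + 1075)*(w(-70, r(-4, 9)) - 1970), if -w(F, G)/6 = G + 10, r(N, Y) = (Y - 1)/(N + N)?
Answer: -2161632 - 2024*I*√82 ≈ -2.1616e+6 - 18328.0*I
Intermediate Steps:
q(s) = -7 + √2*√s (q(s) = -7 + √(s + s) = -7 + √(2*s) = -7 + √2*√s)
r(N, Y) = (-1 + Y)/(2*N) (r(N, Y) = (-1 + Y)/((2*N)) = (-1 + Y)*(1/(2*N)) = (-1 + Y)/(2*N))
w(F, G) = -60 - 6*G (w(F, G) = -6*(G + 10) = -6*(10 + G) = -60 - 6*G)
(q(-41) + 1075)*(w(-70, r(-4, 9)) - 1970) = ((-7 + √2*√(-41)) + 1075)*((-60 - 3*(-1 + 9)/(-4)) - 1970) = ((-7 + √2*(I*√41)) + 1075)*((-60 - 3*(-1)*8/4) - 1970) = ((-7 + I*√82) + 1075)*((-60 - 6*(-1)) - 1970) = (1068 + I*√82)*((-60 + 6) - 1970) = (1068 + I*√82)*(-54 - 1970) = (1068 + I*√82)*(-2024) = -2161632 - 2024*I*√82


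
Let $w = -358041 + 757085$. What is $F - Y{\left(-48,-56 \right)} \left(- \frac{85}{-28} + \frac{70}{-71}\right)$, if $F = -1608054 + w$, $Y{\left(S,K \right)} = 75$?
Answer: $- \frac{2403817505}{1988} \approx -1.2092 \cdot 10^{6}$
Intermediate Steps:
$w = 399044$
$F = -1209010$ ($F = -1608054 + 399044 = -1209010$)
$F - Y{\left(-48,-56 \right)} \left(- \frac{85}{-28} + \frac{70}{-71}\right) = -1209010 - 75 \left(- \frac{85}{-28} + \frac{70}{-71}\right) = -1209010 - 75 \left(\left(-85\right) \left(- \frac{1}{28}\right) + 70 \left(- \frac{1}{71}\right)\right) = -1209010 - 75 \left(\frac{85}{28} - \frac{70}{71}\right) = -1209010 - 75 \cdot \frac{4075}{1988} = -1209010 - \frac{305625}{1988} = - \frac{2403817505}{1988}$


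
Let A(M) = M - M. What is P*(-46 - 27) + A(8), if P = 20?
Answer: -1460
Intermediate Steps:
A(M) = 0
P*(-46 - 27) + A(8) = 20*(-46 - 27) + 0 = 20*(-73) + 0 = -1460 + 0 = -1460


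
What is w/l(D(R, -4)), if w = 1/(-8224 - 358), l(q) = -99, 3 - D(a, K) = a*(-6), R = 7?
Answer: 1/849618 ≈ 1.1770e-6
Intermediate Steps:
D(a, K) = 3 + 6*a (D(a, K) = 3 - a*(-6) = 3 - (-6)*a = 3 + 6*a)
w = -1/8582 (w = 1/(-8582) = -1/8582 ≈ -0.00011652)
w/l(D(R, -4)) = -1/8582/(-99) = -1/8582*(-1/99) = 1/849618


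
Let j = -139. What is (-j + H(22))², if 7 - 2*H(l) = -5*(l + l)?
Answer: 255025/4 ≈ 63756.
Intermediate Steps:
H(l) = 7/2 + 5*l (H(l) = 7/2 - (-5)*(l + l)/2 = 7/2 - (-5)*2*l/2 = 7/2 - (-5)*l = 7/2 + 5*l)
(-j + H(22))² = (-1*(-139) + (7/2 + 5*22))² = (139 + (7/2 + 110))² = (139 + 227/2)² = (505/2)² = 255025/4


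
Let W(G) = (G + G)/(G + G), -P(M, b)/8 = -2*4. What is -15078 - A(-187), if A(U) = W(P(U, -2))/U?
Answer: -2819585/187 ≈ -15078.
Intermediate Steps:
P(M, b) = 64 (P(M, b) = -(-16)*4 = -8*(-8) = 64)
W(G) = 1 (W(G) = (2*G)/((2*G)) = (2*G)*(1/(2*G)) = 1)
A(U) = 1/U
-15078 - A(-187) = -15078 - 1/(-187) = -15078 - 1*(-1/187) = -15078 + 1/187 = -2819585/187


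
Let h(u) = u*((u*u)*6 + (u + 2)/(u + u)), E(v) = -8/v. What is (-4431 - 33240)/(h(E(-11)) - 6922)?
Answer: 50140101/9208295 ≈ 5.4451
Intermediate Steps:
h(u) = u*(6*u² + (2 + u)/(2*u)) (h(u) = u*(u²*6 + (2 + u)/((2*u))) = u*(6*u² + (2 + u)*(1/(2*u))) = u*(6*u² + (2 + u)/(2*u)))
(-4431 - 33240)/(h(E(-11)) - 6922) = (-4431 - 33240)/((1 + (-8/(-11))/2 + 6*(-8/(-11))³) - 6922) = -37671/((1 + (-8*(-1/11))/2 + 6*(-8*(-1/11))³) - 6922) = -37671/((1 + (½)*(8/11) + 6*(8/11)³) - 6922) = -37671/((1 + 4/11 + 6*(512/1331)) - 6922) = -37671/((1 + 4/11 + 3072/1331) - 6922) = -37671/(4887/1331 - 6922) = -37671/(-9208295/1331) = -37671*(-1331/9208295) = 50140101/9208295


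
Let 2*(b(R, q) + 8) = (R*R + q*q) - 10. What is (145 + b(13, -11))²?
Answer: 76729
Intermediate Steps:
b(R, q) = -13 + R²/2 + q²/2 (b(R, q) = -8 + ((R*R + q*q) - 10)/2 = -8 + ((R² + q²) - 10)/2 = -8 + (-10 + R² + q²)/2 = -8 + (-5 + R²/2 + q²/2) = -13 + R²/2 + q²/2)
(145 + b(13, -11))² = (145 + (-13 + (½)*13² + (½)*(-11)²))² = (145 + (-13 + (½)*169 + (½)*121))² = (145 + (-13 + 169/2 + 121/2))² = (145 + 132)² = 277² = 76729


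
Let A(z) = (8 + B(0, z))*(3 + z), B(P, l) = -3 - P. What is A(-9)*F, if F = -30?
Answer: 900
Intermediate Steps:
A(z) = 15 + 5*z (A(z) = (8 + (-3 - 1*0))*(3 + z) = (8 + (-3 + 0))*(3 + z) = (8 - 3)*(3 + z) = 5*(3 + z) = 15 + 5*z)
A(-9)*F = (15 + 5*(-9))*(-30) = (15 - 45)*(-30) = -30*(-30) = 900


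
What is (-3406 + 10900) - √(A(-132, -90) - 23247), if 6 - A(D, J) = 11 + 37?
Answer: 7494 - I*√23289 ≈ 7494.0 - 152.61*I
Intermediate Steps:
A(D, J) = -42 (A(D, J) = 6 - (11 + 37) = 6 - 1*48 = 6 - 48 = -42)
(-3406 + 10900) - √(A(-132, -90) - 23247) = (-3406 + 10900) - √(-42 - 23247) = 7494 - √(-23289) = 7494 - I*√23289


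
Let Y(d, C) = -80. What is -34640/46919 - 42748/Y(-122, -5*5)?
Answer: 500730553/938380 ≈ 533.61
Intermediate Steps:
-34640/46919 - 42748/Y(-122, -5*5) = -34640/46919 - 42748/(-80) = -34640*1/46919 - 42748*(-1/80) = -34640/46919 + 10687/20 = 500730553/938380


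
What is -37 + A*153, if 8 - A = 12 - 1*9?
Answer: 728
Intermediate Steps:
A = 5 (A = 8 - (12 - 1*9) = 8 - (12 - 9) = 8 - 1*3 = 8 - 3 = 5)
-37 + A*153 = -37 + 5*153 = -37 + 765 = 728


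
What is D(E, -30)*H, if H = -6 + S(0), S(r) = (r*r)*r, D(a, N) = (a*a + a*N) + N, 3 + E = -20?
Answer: -7134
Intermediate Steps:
E = -23 (E = -3 - 20 = -23)
D(a, N) = N + a² + N*a (D(a, N) = (a² + N*a) + N = N + a² + N*a)
S(r) = r³ (S(r) = r²*r = r³)
H = -6 (H = -6 + 0³ = -6 + 0 = -6)
D(E, -30)*H = (-30 + (-23)² - 30*(-23))*(-6) = (-30 + 529 + 690)*(-6) = 1189*(-6) = -7134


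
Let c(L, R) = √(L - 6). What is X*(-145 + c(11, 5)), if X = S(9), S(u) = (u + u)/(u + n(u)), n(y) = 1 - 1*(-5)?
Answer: -174 + 6*√5/5 ≈ -171.32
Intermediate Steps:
c(L, R) = √(-6 + L)
n(y) = 6 (n(y) = 1 + 5 = 6)
S(u) = 2*u/(6 + u) (S(u) = (u + u)/(u + 6) = (2*u)/(6 + u) = 2*u/(6 + u))
X = 6/5 (X = 2*9/(6 + 9) = 2*9/15 = 2*9*(1/15) = 6/5 ≈ 1.2000)
X*(-145 + c(11, 5)) = 6*(-145 + √(-6 + 11))/5 = 6*(-145 + √5)/5 = -174 + 6*√5/5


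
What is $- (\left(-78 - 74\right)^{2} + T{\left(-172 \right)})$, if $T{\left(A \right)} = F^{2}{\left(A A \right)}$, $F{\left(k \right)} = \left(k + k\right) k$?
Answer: $-3063991573571459648$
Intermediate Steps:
$F{\left(k \right)} = 2 k^{2}$ ($F{\left(k \right)} = 2 k k = 2 k^{2}$)
$T{\left(A \right)} = 4 A^{8}$ ($T{\left(A \right)} = \left(2 \left(A A\right)^{2}\right)^{2} = \left(2 \left(A^{2}\right)^{2}\right)^{2} = \left(2 A^{4}\right)^{2} = 4 A^{8}$)
$- (\left(-78 - 74\right)^{2} + T{\left(-172 \right)}) = - (\left(-78 - 74\right)^{2} + 4 \left(-172\right)^{8}) = - (\left(-152\right)^{2} + 4 \cdot 765997893392859136) = - (23104 + 3063991573571436544) = \left(-1\right) 3063991573571459648 = -3063991573571459648$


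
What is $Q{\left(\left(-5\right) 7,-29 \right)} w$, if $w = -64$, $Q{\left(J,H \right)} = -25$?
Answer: $1600$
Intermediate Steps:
$Q{\left(\left(-5\right) 7,-29 \right)} w = \left(-25\right) \left(-64\right) = 1600$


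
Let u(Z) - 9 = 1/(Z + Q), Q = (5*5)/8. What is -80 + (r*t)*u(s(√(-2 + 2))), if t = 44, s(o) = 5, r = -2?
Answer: -57384/65 ≈ -882.83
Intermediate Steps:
Q = 25/8 (Q = 25*(⅛) = 25/8 ≈ 3.1250)
u(Z) = 9 + 1/(25/8 + Z) (u(Z) = 9 + 1/(Z + 25/8) = 9 + 1/(25/8 + Z))
-80 + (r*t)*u(s(√(-2 + 2))) = -80 + (-2*44)*((233 + 72*5)/(25 + 8*5)) = -80 - 88*(233 + 360)/(25 + 40) = -80 - 88*593/65 = -80 - 52184/65 = -57384/65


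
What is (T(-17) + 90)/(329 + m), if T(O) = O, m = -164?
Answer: 73/165 ≈ 0.44242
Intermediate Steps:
(T(-17) + 90)/(329 + m) = (-17 + 90)/(329 - 164) = 73/165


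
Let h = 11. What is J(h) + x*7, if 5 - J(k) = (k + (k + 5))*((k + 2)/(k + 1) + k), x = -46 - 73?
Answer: -4617/4 ≈ -1154.3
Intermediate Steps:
x = -119
J(k) = 5 - (5 + 2*k)*(k + (2 + k)/(1 + k)) (J(k) = 5 - (k + (k + 5))*((k + 2)/(k + 1) + k) = 5 - (k + (5 + k))*((2 + k)/(1 + k) + k) = 5 - (5 + 2*k)*((2 + k)/(1 + k) + k) = 5 - (5 + 2*k)*(k + (2 + k)/(1 + k)))
J(h) + x*7 = (-5 - 9*11 - 9*11**2 - 2*11**3)/(1 + 11) - 119*7 = (-5 - 99 - 9*121 - 2*1331)/12 - 833 = (-5 - 99 - 1089 - 2662)/12 - 833 = (1/12)*(-3855) - 833 = -1285/4 - 833 = -4617/4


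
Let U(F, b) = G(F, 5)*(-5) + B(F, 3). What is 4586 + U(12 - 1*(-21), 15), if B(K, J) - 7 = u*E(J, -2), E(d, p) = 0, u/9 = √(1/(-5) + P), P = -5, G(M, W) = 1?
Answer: 4588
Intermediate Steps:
u = 9*I*√130/5 (u = 9*√(1/(-5) - 5) = 9*√(-⅕ - 5) = 9*√(-26/5) = 9*(I*√130/5) = 9*I*√130/5 ≈ 20.523*I)
B(K, J) = 7 (B(K, J) = 7 + (9*I*√130/5)*0 = 7 + 0 = 7)
U(F, b) = 2 (U(F, b) = 1*(-5) + 7 = -5 + 7 = 2)
4586 + U(12 - 1*(-21), 15) = 4586 + 2 = 4588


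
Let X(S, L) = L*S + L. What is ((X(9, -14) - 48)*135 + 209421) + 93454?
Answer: 277495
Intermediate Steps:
X(S, L) = L + L*S
((X(9, -14) - 48)*135 + 209421) + 93454 = ((-14*(1 + 9) - 48)*135 + 209421) + 93454 = ((-14*10 - 48)*135 + 209421) + 93454 = ((-140 - 48)*135 + 209421) + 93454 = (-188*135 + 209421) + 93454 = (-25380 + 209421) + 93454 = 184041 + 93454 = 277495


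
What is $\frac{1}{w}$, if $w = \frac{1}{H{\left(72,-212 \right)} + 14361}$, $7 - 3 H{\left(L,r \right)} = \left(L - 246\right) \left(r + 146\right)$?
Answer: $\frac{31606}{3} \approx 10535.0$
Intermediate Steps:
$H{\left(L,r \right)} = \frac{7}{3} - \frac{\left(-246 + L\right) \left(146 + r\right)}{3}$ ($H{\left(L,r \right)} = \frac{7}{3} - \frac{\left(L - 246\right) \left(r + 146\right)}{3} = \frac{7}{3} - \frac{\left(-246 + L\right) \left(146 + r\right)}{3}$)
$w = \frac{3}{31606}$ ($w = \frac{1}{\left(\frac{35923}{3} + 82 \left(-212\right) - 3504 - 24 \left(-212\right)\right) + 14361} = \frac{1}{\left(\frac{35923}{3} - 17384 - 3504 + 5088\right) + 14361} = \frac{1}{- \frac{11477}{3} + 14361} = \frac{1}{\frac{31606}{3}} = \frac{3}{31606} \approx 9.4919 \cdot 10^{-5}$)
$\frac{1}{w} = \frac{1}{\frac{3}{31606}} = \frac{31606}{3}$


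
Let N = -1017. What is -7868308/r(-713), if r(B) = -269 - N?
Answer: -1967077/187 ≈ -10519.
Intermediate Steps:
r(B) = 748 (r(B) = -269 - 1*(-1017) = -269 + 1017 = 748)
-7868308/r(-713) = -7868308/748 = -7868308*1/748 = -1967077/187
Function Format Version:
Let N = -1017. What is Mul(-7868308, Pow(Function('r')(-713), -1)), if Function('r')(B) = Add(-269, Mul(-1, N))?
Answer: Rational(-1967077, 187) ≈ -10519.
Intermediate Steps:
Function('r')(B) = 748 (Function('r')(B) = Add(-269, Mul(-1, -1017)) = Add(-269, 1017) = 748)
Mul(-7868308, Pow(Function('r')(-713), -1)) = Mul(-7868308, Pow(748, -1)) = Mul(-7868308, Rational(1, 748)) = Rational(-1967077, 187)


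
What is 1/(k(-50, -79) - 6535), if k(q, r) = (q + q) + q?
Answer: -1/6685 ≈ -0.00014959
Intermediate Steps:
k(q, r) = 3*q (k(q, r) = 2*q + q = 3*q)
1/(k(-50, -79) - 6535) = 1/(3*(-50) - 6535) = 1/(-150 - 6535) = 1/(-6685) = -1/6685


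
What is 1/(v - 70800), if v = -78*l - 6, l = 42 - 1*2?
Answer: -1/73926 ≈ -1.3527e-5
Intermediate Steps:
l = 40 (l = 42 - 2 = 40)
v = -3126 (v = -78*40 - 6 = -3120 - 6 = -3126)
1/(v - 70800) = 1/(-3126 - 70800) = 1/(-73926) = -1/73926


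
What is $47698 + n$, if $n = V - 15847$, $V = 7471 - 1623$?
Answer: $37699$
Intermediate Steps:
$V = 5848$ ($V = 7471 - 1623 = 5848$)
$n = -9999$ ($n = 5848 - 15847 = -9999$)
$47698 + n = 47698 - 9999 = 37699$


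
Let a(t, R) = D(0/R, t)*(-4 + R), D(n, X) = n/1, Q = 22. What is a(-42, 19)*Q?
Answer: 0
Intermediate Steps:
D(n, X) = n (D(n, X) = n*1 = n)
a(t, R) = 0 (a(t, R) = (0/R)*(-4 + R) = 0*(-4 + R) = 0)
a(-42, 19)*Q = 0*22 = 0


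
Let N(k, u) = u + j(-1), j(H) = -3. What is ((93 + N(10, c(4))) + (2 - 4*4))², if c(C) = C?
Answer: 6400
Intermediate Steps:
N(k, u) = -3 + u (N(k, u) = u - 3 = -3 + u)
((93 + N(10, c(4))) + (2 - 4*4))² = ((93 + (-3 + 4)) + (2 - 4*4))² = ((93 + 1) + (2 - 16))² = (94 - 14)² = 80² = 6400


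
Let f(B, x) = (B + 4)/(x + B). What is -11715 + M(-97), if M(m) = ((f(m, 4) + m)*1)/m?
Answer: -1136259/97 ≈ -11714.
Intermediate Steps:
f(B, x) = (4 + B)/(B + x)
M(m) = (1 + m)/m (M(m) = (((4 + m)/(m + 4) + m)*1)/m = (((4 + m)/(4 + m) + m)*1)/m = ((1 + m)*1)/m = (1 + m)/m)
-11715 + M(-97) = -11715 + (1 - 97)/(-97) = -11715 - 1/97*(-96) = -11715 + 96/97 = -1136259/97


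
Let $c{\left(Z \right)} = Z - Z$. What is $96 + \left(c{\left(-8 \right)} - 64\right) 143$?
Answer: $-9056$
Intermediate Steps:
$c{\left(Z \right)} = 0$
$96 + \left(c{\left(-8 \right)} - 64\right) 143 = 96 + \left(0 - 64\right) 143 = 96 - 9152 = -9056$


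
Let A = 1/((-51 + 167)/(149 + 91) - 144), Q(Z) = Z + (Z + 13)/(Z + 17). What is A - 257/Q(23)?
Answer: -22144610/2058029 ≈ -10.760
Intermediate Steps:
Q(Z) = Z + (13 + Z)/(17 + Z)
A = -60/8611 (A = 1/(116/240 - 144) = 1/(116*(1/240) - 144) = 1/(29/60 - 144) = 1/(-8611/60) = -60/8611 ≈ -0.0069678)
A - 257/Q(23) = -60/8611 - 257/((13 + 23**2 + 18*23)/(17 + 23)) = -60/8611 - 257/((13 + 529 + 414)/40) = -60/8611 - 257/((1/40)*956) = -60/8611 - 257/239/10 = -60/8611 - 257*10/239 = -60/8611 - 1*2570/239 = -60/8611 - 2570/239 = -22144610/2058029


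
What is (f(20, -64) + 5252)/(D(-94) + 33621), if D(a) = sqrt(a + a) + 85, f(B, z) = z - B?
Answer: 5443519/35502957 - 323*I*sqrt(47)/35502957 ≈ 0.15333 - 6.2372e-5*I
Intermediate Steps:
D(a) = 85 + sqrt(2)*sqrt(a) (D(a) = sqrt(2*a) + 85 = sqrt(2)*sqrt(a) + 85 = 85 + sqrt(2)*sqrt(a))
(f(20, -64) + 5252)/(D(-94) + 33621) = ((-64 - 1*20) + 5252)/((85 + sqrt(2)*sqrt(-94)) + 33621) = ((-64 - 20) + 5252)/((85 + sqrt(2)*(I*sqrt(94))) + 33621) = (-84 + 5252)/((85 + 2*I*sqrt(47)) + 33621) = 5168/(33706 + 2*I*sqrt(47))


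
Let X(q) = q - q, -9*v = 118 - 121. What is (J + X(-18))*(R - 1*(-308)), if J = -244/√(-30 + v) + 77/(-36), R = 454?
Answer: -9779/6 + 185928*I*√267/89 ≈ -1629.8 + 34136.0*I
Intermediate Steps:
v = ⅓ (v = -(118 - 121)/9 = -⅑*(-3) = ⅓ ≈ 0.33333)
X(q) = 0
J = -77/36 + 244*I*√267/89 (J = -244/√(-30 + ⅓) + 77/(-36) = -244*(-I*√267/89) + 77*(-1/36) = -244*(-I*√267/89) - 77/36 = -(-244)*I*√267/89 - 77/36 = 244*I*√267/89 - 77/36 = -77/36 + 244*I*√267/89 ≈ -2.1389 + 44.798*I)
(J + X(-18))*(R - 1*(-308)) = ((-77/36 + 244*I*√267/89) + 0)*(454 - 1*(-308)) = (-77/36 + 244*I*√267/89)*(454 + 308) = (-77/36 + 244*I*√267/89)*762 = -9779/6 + 185928*I*√267/89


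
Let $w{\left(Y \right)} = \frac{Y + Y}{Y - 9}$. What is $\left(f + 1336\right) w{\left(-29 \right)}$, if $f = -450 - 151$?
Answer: $\frac{21315}{19} \approx 1121.8$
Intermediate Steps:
$w{\left(Y \right)} = \frac{2 Y}{-9 + Y}$
$f = -601$ ($f = -450 - 151 = -601$)
$\left(f + 1336\right) w{\left(-29 \right)} = \left(-601 + 1336\right) 2 \left(-29\right) \frac{1}{-9 - 29} = 735 \cdot 2 \left(-29\right) \frac{1}{-38} = 735 \cdot 2 \left(-29\right) \left(- \frac{1}{38}\right) = 735 \cdot \frac{29}{19} = \frac{21315}{19}$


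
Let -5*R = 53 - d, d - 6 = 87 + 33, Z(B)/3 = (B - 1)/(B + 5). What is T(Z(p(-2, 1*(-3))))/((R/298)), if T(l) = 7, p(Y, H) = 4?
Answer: 10430/73 ≈ 142.88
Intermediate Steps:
Z(B) = 3*(-1 + B)/(5 + B) (Z(B) = 3*((B - 1)/(B + 5)) = 3*((-1 + B)/(5 + B)) = 3*(-1 + B)/(5 + B))
d = 126 (d = 6 + (87 + 33) = 6 + 120 = 126)
R = 73/5 (R = -(53 - 1*126)/5 = -(53 - 126)/5 = -⅕*(-73) = 73/5 ≈ 14.600)
T(Z(p(-2, 1*(-3))))/((R/298)) = 7/(((73/5)/298)) = 7/(((73/5)*(1/298))) = 7/(73/1490) = 7*(1490/73) = 10430/73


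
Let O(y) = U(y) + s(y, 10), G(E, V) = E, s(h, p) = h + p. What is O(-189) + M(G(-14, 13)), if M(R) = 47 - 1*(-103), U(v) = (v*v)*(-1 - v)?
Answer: 6715519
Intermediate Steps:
U(v) = v²*(-1 - v)
O(y) = 10 + y + y²*(-1 - y) (O(y) = y²*(-1 - y) + (y + 10) = y²*(-1 - y) + (10 + y) = 10 + y + y²*(-1 - y))
M(R) = 150 (M(R) = 47 + 103 = 150)
O(-189) + M(G(-14, 13)) = (10 - 189 - 1*(-189)² - 1*(-189)³) + 150 = (10 - 189 - 1*35721 - 1*(-6751269)) + 150 = (10 - 189 - 35721 + 6751269) + 150 = 6715369 + 150 = 6715519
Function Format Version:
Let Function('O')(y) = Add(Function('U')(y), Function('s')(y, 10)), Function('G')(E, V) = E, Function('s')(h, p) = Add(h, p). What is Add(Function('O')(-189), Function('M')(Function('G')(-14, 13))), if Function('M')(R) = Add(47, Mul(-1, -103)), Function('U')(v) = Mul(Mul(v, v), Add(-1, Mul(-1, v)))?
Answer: 6715519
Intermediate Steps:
Function('U')(v) = Mul(Pow(v, 2), Add(-1, Mul(-1, v)))
Function('O')(y) = Add(10, y, Mul(Pow(y, 2), Add(-1, Mul(-1, y)))) (Function('O')(y) = Add(Mul(Pow(y, 2), Add(-1, Mul(-1, y))), Add(y, 10)) = Add(Mul(Pow(y, 2), Add(-1, Mul(-1, y))), Add(10, y)) = Add(10, y, Mul(Pow(y, 2), Add(-1, Mul(-1, y)))))
Function('M')(R) = 150 (Function('M')(R) = Add(47, 103) = 150)
Add(Function('O')(-189), Function('M')(Function('G')(-14, 13))) = Add(Add(10, -189, Mul(-1, Pow(-189, 2)), Mul(-1, Pow(-189, 3))), 150) = Add(Add(10, -189, Mul(-1, 35721), Mul(-1, -6751269)), 150) = Add(Add(10, -189, -35721, 6751269), 150) = Add(6715369, 150) = 6715519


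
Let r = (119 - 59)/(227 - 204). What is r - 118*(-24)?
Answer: 65196/23 ≈ 2834.6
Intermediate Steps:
r = 60/23 ≈ 2.6087
r - 118*(-24) = 60/23 - 118*(-24) = 60/23 + 2832 = 65196/23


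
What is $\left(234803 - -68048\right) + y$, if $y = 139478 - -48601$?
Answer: $490930$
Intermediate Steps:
$y = 188079$ ($y = 139478 + 48601 = 188079$)
$\left(234803 - -68048\right) + y = \left(234803 - -68048\right) + 188079 = \left(234803 + 68048\right) + 188079 = 302851 + 188079 = 490930$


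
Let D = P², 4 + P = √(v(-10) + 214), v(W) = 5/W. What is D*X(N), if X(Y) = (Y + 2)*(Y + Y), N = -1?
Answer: -459 + 8*√854 ≈ -225.21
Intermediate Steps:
P = -4 + √854/2 (P = -4 + √(5/(-10) + 214) = -4 + √(5*(-⅒) + 214) = -4 + √(-½ + 214) = -4 + √(427/2) = -4 + √854/2 ≈ 10.612)
D = (-4 + √854/2)² ≈ 112.61
X(Y) = 2*Y*(2 + Y) (X(Y) = (2 + Y)*(2*Y) = 2*Y*(2 + Y))
D*X(N) = ((8 - √854)²/4)*(2*(-1)*(2 - 1)) = ((8 - √854)²/4)*(2*(-1)*1) = ((8 - √854)²/4)*(-2) = -(8 - √854)²/2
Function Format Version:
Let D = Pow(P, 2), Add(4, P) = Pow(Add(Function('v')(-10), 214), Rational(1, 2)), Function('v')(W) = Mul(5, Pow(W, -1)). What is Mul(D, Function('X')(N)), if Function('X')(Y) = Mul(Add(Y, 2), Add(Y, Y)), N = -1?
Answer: Add(-459, Mul(8, Pow(854, Rational(1, 2)))) ≈ -225.21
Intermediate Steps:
P = Add(-4, Mul(Rational(1, 2), Pow(854, Rational(1, 2)))) (P = Add(-4, Pow(Add(Mul(5, Pow(-10, -1)), 214), Rational(1, 2))) = Add(-4, Pow(Add(Mul(5, Rational(-1, 10)), 214), Rational(1, 2))) = Add(-4, Pow(Add(Rational(-1, 2), 214), Rational(1, 2))) = Add(-4, Pow(Rational(427, 2), Rational(1, 2))) = Add(-4, Mul(Rational(1, 2), Pow(854, Rational(1, 2)))) ≈ 10.612)
D = Pow(Add(-4, Mul(Rational(1, 2), Pow(854, Rational(1, 2)))), 2) ≈ 112.61
Function('X')(Y) = Mul(2, Y, Add(2, Y)) (Function('X')(Y) = Mul(Add(2, Y), Mul(2, Y)) = Mul(2, Y, Add(2, Y)))
Mul(D, Function('X')(N)) = Mul(Mul(Rational(1, 4), Pow(Add(8, Mul(-1, Pow(854, Rational(1, 2)))), 2)), Mul(2, -1, Add(2, -1))) = Mul(Mul(Rational(1, 4), Pow(Add(8, Mul(-1, Pow(854, Rational(1, 2)))), 2)), Mul(2, -1, 1)) = Mul(Mul(Rational(1, 4), Pow(Add(8, Mul(-1, Pow(854, Rational(1, 2)))), 2)), -2) = Mul(Rational(-1, 2), Pow(Add(8, Mul(-1, Pow(854, Rational(1, 2)))), 2))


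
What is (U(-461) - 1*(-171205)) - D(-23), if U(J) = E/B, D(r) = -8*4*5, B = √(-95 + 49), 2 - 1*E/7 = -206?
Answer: 171365 - 728*I*√46/23 ≈ 1.7137e+5 - 214.68*I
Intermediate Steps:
E = 1456 (E = 14 - 7*(-206) = 14 + 1442 = 1456)
B = I*√46 (B = √(-46) = I*√46 ≈ 6.7823*I)
D(r) = -160 (D(r) = -32*5 = -160)
U(J) = -728*I*√46/23 (U(J) = 1456/((I*√46)) = 1456*(-I*√46/46) = -728*I*√46/23)
(U(-461) - 1*(-171205)) - D(-23) = (-728*I*√46/23 - 1*(-171205)) - 1*(-160) = (-728*I*√46/23 + 171205) + 160 = (171205 - 728*I*√46/23) + 160 = 171365 - 728*I*√46/23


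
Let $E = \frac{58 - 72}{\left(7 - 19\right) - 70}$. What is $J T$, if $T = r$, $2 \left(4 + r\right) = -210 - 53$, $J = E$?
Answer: $- \frac{1897}{82} \approx -23.134$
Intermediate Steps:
$E = \frac{7}{41}$ ($E = - \frac{14}{-12 - 70} = - \frac{14}{-82} = \left(-14\right) \left(- \frac{1}{82}\right) = \frac{7}{41} \approx 0.17073$)
$J = \frac{7}{41} \approx 0.17073$
$r = - \frac{271}{2}$ ($r = -4 + \frac{-210 - 53}{2} = -4 + \frac{1}{2} \left(-263\right) = -4 - \frac{263}{2} = - \frac{271}{2} \approx -135.5$)
$T = - \frac{271}{2} \approx -135.5$
$J T = \frac{7}{41} \left(- \frac{271}{2}\right) = - \frac{1897}{82}$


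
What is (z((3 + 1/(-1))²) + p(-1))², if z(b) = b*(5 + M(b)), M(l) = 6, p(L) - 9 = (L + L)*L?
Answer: 3025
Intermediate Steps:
p(L) = 9 + 2*L² (p(L) = 9 + (L + L)*L = 9 + (2*L)*L = 9 + 2*L²)
z(b) = 11*b (z(b) = b*(5 + 6) = b*11 = 11*b)
(z((3 + 1/(-1))²) + p(-1))² = (11*(3 + 1/(-1))² + (9 + 2*(-1)²))² = (11*(3 - 1)² + (9 + 2*1))² = (11*2² + (9 + 2))² = (11*4 + 11)² = (44 + 11)² = 55² = 3025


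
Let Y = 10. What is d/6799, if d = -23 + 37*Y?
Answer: 347/6799 ≈ 0.051037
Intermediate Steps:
d = 347 (d = -23 + 37*10 = -23 + 370 = 347)
d/6799 = 347/6799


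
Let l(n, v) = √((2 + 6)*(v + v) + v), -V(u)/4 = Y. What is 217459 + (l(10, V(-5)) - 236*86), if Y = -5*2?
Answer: 197163 + 2*√170 ≈ 1.9719e+5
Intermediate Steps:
Y = -10
V(u) = 40 (V(u) = -4*(-10) = 40)
l(n, v) = √17*√v (l(n, v) = √(8*(2*v) + v) = √(16*v + v) = √(17*v) = √17*√v)
217459 + (l(10, V(-5)) - 236*86) = 217459 + (√17*√40 - 236*86) = 217459 + (√17*(2*√10) - 20296) = 217459 + (2*√170 - 20296) = 217459 + (-20296 + 2*√170) = 197163 + 2*√170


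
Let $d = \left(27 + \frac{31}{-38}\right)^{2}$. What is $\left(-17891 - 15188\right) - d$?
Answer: $- \frac{48756101}{1444} \approx -33765.0$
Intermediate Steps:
$d = \frac{990025}{1444}$ ($d = \left(27 + 31 \left(- \frac{1}{38}\right)\right)^{2} = \left(27 - \frac{31}{38}\right)^{2} = \left(\frac{995}{38}\right)^{2} = \frac{990025}{1444} \approx 685.61$)
$\left(-17891 - 15188\right) - d = \left(-17891 - 15188\right) - \frac{990025}{1444} = -33079 - \frac{990025}{1444} = - \frac{48756101}{1444}$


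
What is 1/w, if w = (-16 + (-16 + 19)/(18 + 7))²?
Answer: 625/157609 ≈ 0.0039655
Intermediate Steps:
w = 157609/625 (w = (-16 + 3/25)² = (-397/25)² = 157609/625 ≈ 252.17)
1/w = 1/(157609/625) = 625/157609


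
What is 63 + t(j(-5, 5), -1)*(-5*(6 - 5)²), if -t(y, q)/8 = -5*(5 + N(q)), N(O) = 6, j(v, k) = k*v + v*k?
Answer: -2137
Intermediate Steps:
j(v, k) = 2*k*v (j(v, k) = k*v + k*v = 2*k*v)
t(y, q) = 440 (t(y, q) = -(-40)*(5 + 6) = -(-40)*11 = -8*(-55) = 440)
63 + t(j(-5, 5), -1)*(-5*(6 - 5)²) = 63 + 440*(-5*(6 - 5)²) = 63 + 440*(-5*1²) = 63 + 440*(-5*1) = 63 + 440*(-5) = 63 - 2200 = -2137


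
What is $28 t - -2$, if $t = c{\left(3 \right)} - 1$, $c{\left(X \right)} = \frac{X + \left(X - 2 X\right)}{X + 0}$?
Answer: $-26$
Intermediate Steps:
$c{\left(X \right)} = 0$ ($c{\left(X \right)} = \frac{X - X}{X} = \frac{0}{X} = 0$)
$t = -1$ ($t = 0 - 1 = -1$)
$28 t - -2 = 28 \left(-1\right) - -2 = -28 + \left(-9 + 11\right) = -28 + 2 = -26$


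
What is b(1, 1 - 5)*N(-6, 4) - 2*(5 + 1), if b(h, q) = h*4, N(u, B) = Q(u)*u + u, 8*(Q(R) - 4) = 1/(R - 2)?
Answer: -1053/8 ≈ -131.63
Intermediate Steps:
Q(R) = 4 + 1/(8*(-2 + R)) (Q(R) = 4 + 1/(8*(R - 2)) = 4 + 1/(8*(-2 + R)))
N(u, B) = u + u*(-63 + 32*u)/(8*(-2 + u)) (N(u, B) = ((-63 + 32*u)/(8*(-2 + u)))*u + u = u*(-63 + 32*u)/(8*(-2 + u)) + u = u + u*(-63 + 32*u)/(8*(-2 + u)))
b(h, q) = 4*h
b(1, 1 - 5)*N(-6, 4) - 2*(5 + 1) = (4*1)*((⅛)*(-6)*(-79 + 40*(-6))/(-2 - 6)) - 2*(5 + 1) = 4*((⅛)*(-6)*(-79 - 240)/(-8)) - 2*6 = 4*((⅛)*(-6)*(-⅛)*(-319)) - 12 = 4*(-957/32) - 12 = -957/8 - 12 = -1053/8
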